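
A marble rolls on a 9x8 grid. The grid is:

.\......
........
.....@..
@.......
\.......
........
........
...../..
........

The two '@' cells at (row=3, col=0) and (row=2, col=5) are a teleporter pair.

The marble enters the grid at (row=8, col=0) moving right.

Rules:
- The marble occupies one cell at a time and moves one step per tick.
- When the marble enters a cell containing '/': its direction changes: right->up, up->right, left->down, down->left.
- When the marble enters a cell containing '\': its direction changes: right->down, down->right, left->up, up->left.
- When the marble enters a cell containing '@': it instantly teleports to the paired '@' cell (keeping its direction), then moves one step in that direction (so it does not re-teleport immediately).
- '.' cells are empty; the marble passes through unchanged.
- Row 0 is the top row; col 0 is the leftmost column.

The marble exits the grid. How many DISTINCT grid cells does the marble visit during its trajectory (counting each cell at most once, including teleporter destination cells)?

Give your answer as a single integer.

Answer: 8

Derivation:
Step 1: enter (8,0), '.' pass, move right to (8,1)
Step 2: enter (8,1), '.' pass, move right to (8,2)
Step 3: enter (8,2), '.' pass, move right to (8,3)
Step 4: enter (8,3), '.' pass, move right to (8,4)
Step 5: enter (8,4), '.' pass, move right to (8,5)
Step 6: enter (8,5), '.' pass, move right to (8,6)
Step 7: enter (8,6), '.' pass, move right to (8,7)
Step 8: enter (8,7), '.' pass, move right to (8,8)
Step 9: at (8,8) — EXIT via right edge, pos 8
Distinct cells visited: 8 (path length 8)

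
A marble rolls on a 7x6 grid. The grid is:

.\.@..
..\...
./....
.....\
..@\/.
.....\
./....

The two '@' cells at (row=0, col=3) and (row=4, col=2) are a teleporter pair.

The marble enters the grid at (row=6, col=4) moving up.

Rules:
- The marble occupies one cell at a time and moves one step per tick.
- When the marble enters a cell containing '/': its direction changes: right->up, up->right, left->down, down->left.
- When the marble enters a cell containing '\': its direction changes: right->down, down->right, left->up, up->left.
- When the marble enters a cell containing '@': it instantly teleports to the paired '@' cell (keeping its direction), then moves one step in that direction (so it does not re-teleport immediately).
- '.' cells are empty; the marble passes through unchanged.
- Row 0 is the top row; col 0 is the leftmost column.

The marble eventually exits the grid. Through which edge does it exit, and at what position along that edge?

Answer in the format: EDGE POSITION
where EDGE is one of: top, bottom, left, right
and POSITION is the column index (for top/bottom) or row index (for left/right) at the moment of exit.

Answer: right 4

Derivation:
Step 1: enter (6,4), '.' pass, move up to (5,4)
Step 2: enter (5,4), '.' pass, move up to (4,4)
Step 3: enter (4,4), '/' deflects up->right, move right to (4,5)
Step 4: enter (4,5), '.' pass, move right to (4,6)
Step 5: at (4,6) — EXIT via right edge, pos 4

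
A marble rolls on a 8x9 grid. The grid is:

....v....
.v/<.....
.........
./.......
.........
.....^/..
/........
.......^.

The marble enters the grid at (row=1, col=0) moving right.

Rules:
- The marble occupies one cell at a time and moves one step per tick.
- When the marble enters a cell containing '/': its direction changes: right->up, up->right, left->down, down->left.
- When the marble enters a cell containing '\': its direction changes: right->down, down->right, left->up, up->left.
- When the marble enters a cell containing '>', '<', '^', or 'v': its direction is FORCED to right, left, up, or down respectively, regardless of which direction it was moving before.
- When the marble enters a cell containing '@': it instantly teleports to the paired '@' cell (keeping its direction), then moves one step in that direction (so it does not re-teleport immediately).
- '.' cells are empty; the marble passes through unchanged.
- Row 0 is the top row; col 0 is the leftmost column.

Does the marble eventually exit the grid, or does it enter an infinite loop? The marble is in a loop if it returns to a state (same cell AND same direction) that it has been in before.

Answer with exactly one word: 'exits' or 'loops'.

Answer: exits

Derivation:
Step 1: enter (1,0), '.' pass, move right to (1,1)
Step 2: enter (1,1), 'v' forces right->down, move down to (2,1)
Step 3: enter (2,1), '.' pass, move down to (3,1)
Step 4: enter (3,1), '/' deflects down->left, move left to (3,0)
Step 5: enter (3,0), '.' pass, move left to (3,-1)
Step 6: at (3,-1) — EXIT via left edge, pos 3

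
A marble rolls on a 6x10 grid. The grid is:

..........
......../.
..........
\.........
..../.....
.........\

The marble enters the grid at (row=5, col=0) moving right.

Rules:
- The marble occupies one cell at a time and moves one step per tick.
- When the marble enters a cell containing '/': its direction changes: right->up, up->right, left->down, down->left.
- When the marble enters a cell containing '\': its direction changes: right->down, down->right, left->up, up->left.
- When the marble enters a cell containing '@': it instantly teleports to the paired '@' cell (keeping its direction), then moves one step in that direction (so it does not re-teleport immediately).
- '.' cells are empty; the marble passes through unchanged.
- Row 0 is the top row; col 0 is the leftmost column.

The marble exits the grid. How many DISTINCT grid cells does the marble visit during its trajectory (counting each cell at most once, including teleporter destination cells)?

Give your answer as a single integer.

Step 1: enter (5,0), '.' pass, move right to (5,1)
Step 2: enter (5,1), '.' pass, move right to (5,2)
Step 3: enter (5,2), '.' pass, move right to (5,3)
Step 4: enter (5,3), '.' pass, move right to (5,4)
Step 5: enter (5,4), '.' pass, move right to (5,5)
Step 6: enter (5,5), '.' pass, move right to (5,6)
Step 7: enter (5,6), '.' pass, move right to (5,7)
Step 8: enter (5,7), '.' pass, move right to (5,8)
Step 9: enter (5,8), '.' pass, move right to (5,9)
Step 10: enter (5,9), '\' deflects right->down, move down to (6,9)
Step 11: at (6,9) — EXIT via bottom edge, pos 9
Distinct cells visited: 10 (path length 10)

Answer: 10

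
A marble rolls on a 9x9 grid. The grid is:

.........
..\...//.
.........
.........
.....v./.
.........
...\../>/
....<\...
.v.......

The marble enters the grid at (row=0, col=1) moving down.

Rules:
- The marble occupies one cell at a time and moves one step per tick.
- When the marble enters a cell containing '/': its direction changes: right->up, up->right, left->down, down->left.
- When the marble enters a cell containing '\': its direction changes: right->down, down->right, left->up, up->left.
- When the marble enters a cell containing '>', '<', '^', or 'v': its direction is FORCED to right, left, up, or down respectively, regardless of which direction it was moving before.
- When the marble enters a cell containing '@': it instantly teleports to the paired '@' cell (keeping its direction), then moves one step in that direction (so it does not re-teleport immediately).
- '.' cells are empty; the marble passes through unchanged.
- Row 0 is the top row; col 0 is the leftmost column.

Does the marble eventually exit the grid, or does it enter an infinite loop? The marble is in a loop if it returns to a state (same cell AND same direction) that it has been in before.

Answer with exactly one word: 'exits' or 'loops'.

Step 1: enter (0,1), '.' pass, move down to (1,1)
Step 2: enter (1,1), '.' pass, move down to (2,1)
Step 3: enter (2,1), '.' pass, move down to (3,1)
Step 4: enter (3,1), '.' pass, move down to (4,1)
Step 5: enter (4,1), '.' pass, move down to (5,1)
Step 6: enter (5,1), '.' pass, move down to (6,1)
Step 7: enter (6,1), '.' pass, move down to (7,1)
Step 8: enter (7,1), '.' pass, move down to (8,1)
Step 9: enter (8,1), 'v' forces down->down, move down to (9,1)
Step 10: at (9,1) — EXIT via bottom edge, pos 1

Answer: exits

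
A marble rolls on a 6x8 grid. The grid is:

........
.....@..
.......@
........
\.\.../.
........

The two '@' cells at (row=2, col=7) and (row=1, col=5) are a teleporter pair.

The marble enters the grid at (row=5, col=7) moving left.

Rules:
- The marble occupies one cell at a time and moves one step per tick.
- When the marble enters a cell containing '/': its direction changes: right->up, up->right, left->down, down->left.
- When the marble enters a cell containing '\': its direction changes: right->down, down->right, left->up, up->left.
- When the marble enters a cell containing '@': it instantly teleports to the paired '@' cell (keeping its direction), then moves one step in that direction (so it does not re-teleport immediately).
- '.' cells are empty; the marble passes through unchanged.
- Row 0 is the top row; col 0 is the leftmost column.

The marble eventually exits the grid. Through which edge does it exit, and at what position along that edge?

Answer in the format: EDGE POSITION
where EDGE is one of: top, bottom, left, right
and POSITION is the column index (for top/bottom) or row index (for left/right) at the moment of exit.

Step 1: enter (5,7), '.' pass, move left to (5,6)
Step 2: enter (5,6), '.' pass, move left to (5,5)
Step 3: enter (5,5), '.' pass, move left to (5,4)
Step 4: enter (5,4), '.' pass, move left to (5,3)
Step 5: enter (5,3), '.' pass, move left to (5,2)
Step 6: enter (5,2), '.' pass, move left to (5,1)
Step 7: enter (5,1), '.' pass, move left to (5,0)
Step 8: enter (5,0), '.' pass, move left to (5,-1)
Step 9: at (5,-1) — EXIT via left edge, pos 5

Answer: left 5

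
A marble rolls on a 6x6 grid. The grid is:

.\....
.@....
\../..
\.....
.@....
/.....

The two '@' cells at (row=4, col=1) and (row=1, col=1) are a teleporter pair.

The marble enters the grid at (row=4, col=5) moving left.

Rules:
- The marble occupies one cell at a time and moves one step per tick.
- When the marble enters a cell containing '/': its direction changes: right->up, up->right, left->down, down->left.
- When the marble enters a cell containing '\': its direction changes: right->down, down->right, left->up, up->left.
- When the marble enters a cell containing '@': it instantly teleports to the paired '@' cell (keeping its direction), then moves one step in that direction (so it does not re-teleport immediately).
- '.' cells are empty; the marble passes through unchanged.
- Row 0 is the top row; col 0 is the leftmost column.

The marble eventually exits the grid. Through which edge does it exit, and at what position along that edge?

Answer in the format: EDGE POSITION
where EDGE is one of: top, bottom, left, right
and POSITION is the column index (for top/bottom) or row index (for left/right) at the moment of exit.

Answer: left 1

Derivation:
Step 1: enter (4,5), '.' pass, move left to (4,4)
Step 2: enter (4,4), '.' pass, move left to (4,3)
Step 3: enter (4,3), '.' pass, move left to (4,2)
Step 4: enter (4,2), '.' pass, move left to (4,1)
Step 5: enter (4,1), '@' teleport (4,1)->(1,1), also enter (1,1), move left to (1,0)
Step 6: enter (1,0), '.' pass, move left to (1,-1)
Step 7: at (1,-1) — EXIT via left edge, pos 1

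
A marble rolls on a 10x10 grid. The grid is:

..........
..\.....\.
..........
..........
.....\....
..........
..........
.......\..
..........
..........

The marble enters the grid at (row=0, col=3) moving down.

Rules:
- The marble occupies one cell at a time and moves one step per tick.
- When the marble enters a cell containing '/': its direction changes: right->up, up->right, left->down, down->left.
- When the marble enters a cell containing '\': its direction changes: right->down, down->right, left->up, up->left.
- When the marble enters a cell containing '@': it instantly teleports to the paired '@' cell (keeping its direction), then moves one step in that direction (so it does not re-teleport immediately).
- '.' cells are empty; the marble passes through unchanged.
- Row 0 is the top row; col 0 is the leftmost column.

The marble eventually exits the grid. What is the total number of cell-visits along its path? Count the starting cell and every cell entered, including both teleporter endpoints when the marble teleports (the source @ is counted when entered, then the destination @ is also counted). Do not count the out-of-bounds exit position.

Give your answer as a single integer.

Answer: 10

Derivation:
Step 1: enter (0,3), '.' pass, move down to (1,3)
Step 2: enter (1,3), '.' pass, move down to (2,3)
Step 3: enter (2,3), '.' pass, move down to (3,3)
Step 4: enter (3,3), '.' pass, move down to (4,3)
Step 5: enter (4,3), '.' pass, move down to (5,3)
Step 6: enter (5,3), '.' pass, move down to (6,3)
Step 7: enter (6,3), '.' pass, move down to (7,3)
Step 8: enter (7,3), '.' pass, move down to (8,3)
Step 9: enter (8,3), '.' pass, move down to (9,3)
Step 10: enter (9,3), '.' pass, move down to (10,3)
Step 11: at (10,3) — EXIT via bottom edge, pos 3
Path length (cell visits): 10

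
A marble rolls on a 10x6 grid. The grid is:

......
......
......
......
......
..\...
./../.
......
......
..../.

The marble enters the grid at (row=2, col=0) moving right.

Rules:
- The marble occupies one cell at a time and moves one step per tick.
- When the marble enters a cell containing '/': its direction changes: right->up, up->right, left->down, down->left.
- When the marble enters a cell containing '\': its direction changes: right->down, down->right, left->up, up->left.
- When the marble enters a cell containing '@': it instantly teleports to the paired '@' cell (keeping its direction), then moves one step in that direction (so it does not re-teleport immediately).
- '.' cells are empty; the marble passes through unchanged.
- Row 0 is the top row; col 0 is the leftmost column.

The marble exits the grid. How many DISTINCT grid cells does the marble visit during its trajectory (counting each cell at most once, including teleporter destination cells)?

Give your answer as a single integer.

Step 1: enter (2,0), '.' pass, move right to (2,1)
Step 2: enter (2,1), '.' pass, move right to (2,2)
Step 3: enter (2,2), '.' pass, move right to (2,3)
Step 4: enter (2,3), '.' pass, move right to (2,4)
Step 5: enter (2,4), '.' pass, move right to (2,5)
Step 6: enter (2,5), '.' pass, move right to (2,6)
Step 7: at (2,6) — EXIT via right edge, pos 2
Distinct cells visited: 6 (path length 6)

Answer: 6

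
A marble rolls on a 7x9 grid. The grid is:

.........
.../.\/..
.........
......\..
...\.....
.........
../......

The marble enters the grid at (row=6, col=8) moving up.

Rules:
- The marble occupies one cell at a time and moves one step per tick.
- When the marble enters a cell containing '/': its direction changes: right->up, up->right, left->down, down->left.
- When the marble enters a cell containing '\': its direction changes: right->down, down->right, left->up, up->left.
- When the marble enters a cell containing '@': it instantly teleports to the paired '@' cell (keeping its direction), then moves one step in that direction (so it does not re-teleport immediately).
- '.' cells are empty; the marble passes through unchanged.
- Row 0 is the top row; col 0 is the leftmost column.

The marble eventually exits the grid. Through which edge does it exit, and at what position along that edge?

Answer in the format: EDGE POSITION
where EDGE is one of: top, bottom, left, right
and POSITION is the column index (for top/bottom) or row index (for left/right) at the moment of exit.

Answer: top 8

Derivation:
Step 1: enter (6,8), '.' pass, move up to (5,8)
Step 2: enter (5,8), '.' pass, move up to (4,8)
Step 3: enter (4,8), '.' pass, move up to (3,8)
Step 4: enter (3,8), '.' pass, move up to (2,8)
Step 5: enter (2,8), '.' pass, move up to (1,8)
Step 6: enter (1,8), '.' pass, move up to (0,8)
Step 7: enter (0,8), '.' pass, move up to (-1,8)
Step 8: at (-1,8) — EXIT via top edge, pos 8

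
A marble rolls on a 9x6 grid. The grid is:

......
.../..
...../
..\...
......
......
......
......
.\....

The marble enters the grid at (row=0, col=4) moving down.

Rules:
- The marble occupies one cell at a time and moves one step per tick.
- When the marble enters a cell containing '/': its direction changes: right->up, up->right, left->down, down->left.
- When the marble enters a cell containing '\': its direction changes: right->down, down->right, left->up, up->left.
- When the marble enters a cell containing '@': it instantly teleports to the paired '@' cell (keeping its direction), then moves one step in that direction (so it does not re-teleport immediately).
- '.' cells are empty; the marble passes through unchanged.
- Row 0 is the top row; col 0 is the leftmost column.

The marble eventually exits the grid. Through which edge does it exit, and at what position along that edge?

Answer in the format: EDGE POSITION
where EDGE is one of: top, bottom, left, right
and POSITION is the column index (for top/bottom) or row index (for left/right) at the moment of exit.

Answer: bottom 4

Derivation:
Step 1: enter (0,4), '.' pass, move down to (1,4)
Step 2: enter (1,4), '.' pass, move down to (2,4)
Step 3: enter (2,4), '.' pass, move down to (3,4)
Step 4: enter (3,4), '.' pass, move down to (4,4)
Step 5: enter (4,4), '.' pass, move down to (5,4)
Step 6: enter (5,4), '.' pass, move down to (6,4)
Step 7: enter (6,4), '.' pass, move down to (7,4)
Step 8: enter (7,4), '.' pass, move down to (8,4)
Step 9: enter (8,4), '.' pass, move down to (9,4)
Step 10: at (9,4) — EXIT via bottom edge, pos 4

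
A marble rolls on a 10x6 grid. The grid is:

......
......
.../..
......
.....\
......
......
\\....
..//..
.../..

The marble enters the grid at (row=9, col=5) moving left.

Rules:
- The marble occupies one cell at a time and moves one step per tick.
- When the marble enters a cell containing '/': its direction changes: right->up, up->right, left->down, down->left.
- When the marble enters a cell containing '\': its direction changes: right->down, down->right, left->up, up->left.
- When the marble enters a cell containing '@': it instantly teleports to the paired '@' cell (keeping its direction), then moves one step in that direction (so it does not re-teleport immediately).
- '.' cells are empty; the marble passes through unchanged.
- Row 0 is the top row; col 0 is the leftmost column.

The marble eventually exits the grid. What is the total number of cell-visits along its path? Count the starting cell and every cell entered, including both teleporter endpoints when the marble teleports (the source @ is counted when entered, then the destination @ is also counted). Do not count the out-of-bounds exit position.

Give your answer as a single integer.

Answer: 3

Derivation:
Step 1: enter (9,5), '.' pass, move left to (9,4)
Step 2: enter (9,4), '.' pass, move left to (9,3)
Step 3: enter (9,3), '/' deflects left->down, move down to (10,3)
Step 4: at (10,3) — EXIT via bottom edge, pos 3
Path length (cell visits): 3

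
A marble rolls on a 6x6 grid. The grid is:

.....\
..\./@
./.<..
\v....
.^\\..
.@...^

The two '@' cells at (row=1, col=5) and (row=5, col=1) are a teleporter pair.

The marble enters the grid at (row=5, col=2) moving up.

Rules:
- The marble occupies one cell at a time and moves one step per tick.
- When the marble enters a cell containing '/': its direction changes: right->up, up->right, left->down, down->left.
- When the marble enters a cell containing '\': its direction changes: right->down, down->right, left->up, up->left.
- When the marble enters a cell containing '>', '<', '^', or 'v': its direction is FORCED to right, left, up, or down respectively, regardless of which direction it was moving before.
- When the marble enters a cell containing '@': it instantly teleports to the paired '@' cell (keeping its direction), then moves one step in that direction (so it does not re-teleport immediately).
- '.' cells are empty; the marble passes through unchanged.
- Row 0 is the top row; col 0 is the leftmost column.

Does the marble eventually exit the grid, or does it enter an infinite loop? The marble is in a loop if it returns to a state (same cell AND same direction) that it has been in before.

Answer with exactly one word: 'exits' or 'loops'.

Step 1: enter (5,2), '.' pass, move up to (4,2)
Step 2: enter (4,2), '\' deflects up->left, move left to (4,1)
Step 3: enter (4,1), '^' forces left->up, move up to (3,1)
Step 4: enter (3,1), 'v' forces up->down, move down to (4,1)
Step 5: enter (4,1), '^' forces down->up, move up to (3,1)
Step 6: at (3,1) dir=up — LOOP DETECTED (seen before)

Answer: loops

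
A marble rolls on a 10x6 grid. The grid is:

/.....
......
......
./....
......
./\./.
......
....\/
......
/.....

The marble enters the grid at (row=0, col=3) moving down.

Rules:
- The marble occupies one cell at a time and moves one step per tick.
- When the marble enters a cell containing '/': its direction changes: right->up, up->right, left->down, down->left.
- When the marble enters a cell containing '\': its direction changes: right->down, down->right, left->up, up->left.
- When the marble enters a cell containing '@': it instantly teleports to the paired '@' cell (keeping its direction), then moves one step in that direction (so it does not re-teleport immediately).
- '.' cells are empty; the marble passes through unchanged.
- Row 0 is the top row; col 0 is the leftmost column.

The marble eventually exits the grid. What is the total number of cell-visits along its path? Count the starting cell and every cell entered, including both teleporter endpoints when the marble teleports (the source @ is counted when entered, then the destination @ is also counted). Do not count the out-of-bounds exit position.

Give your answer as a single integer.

Step 1: enter (0,3), '.' pass, move down to (1,3)
Step 2: enter (1,3), '.' pass, move down to (2,3)
Step 3: enter (2,3), '.' pass, move down to (3,3)
Step 4: enter (3,3), '.' pass, move down to (4,3)
Step 5: enter (4,3), '.' pass, move down to (5,3)
Step 6: enter (5,3), '.' pass, move down to (6,3)
Step 7: enter (6,3), '.' pass, move down to (7,3)
Step 8: enter (7,3), '.' pass, move down to (8,3)
Step 9: enter (8,3), '.' pass, move down to (9,3)
Step 10: enter (9,3), '.' pass, move down to (10,3)
Step 11: at (10,3) — EXIT via bottom edge, pos 3
Path length (cell visits): 10

Answer: 10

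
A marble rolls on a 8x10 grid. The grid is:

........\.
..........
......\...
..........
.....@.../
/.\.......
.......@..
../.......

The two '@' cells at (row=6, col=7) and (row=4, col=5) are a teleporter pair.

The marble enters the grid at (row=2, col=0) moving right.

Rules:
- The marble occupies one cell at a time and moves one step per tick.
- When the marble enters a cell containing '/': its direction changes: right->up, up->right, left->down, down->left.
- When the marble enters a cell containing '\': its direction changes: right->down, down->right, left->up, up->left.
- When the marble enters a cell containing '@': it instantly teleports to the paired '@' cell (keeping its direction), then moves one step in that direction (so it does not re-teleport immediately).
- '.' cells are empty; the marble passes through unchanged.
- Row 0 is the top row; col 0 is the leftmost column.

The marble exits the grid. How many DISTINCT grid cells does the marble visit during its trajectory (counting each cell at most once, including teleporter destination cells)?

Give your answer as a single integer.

Step 1: enter (2,0), '.' pass, move right to (2,1)
Step 2: enter (2,1), '.' pass, move right to (2,2)
Step 3: enter (2,2), '.' pass, move right to (2,3)
Step 4: enter (2,3), '.' pass, move right to (2,4)
Step 5: enter (2,4), '.' pass, move right to (2,5)
Step 6: enter (2,5), '.' pass, move right to (2,6)
Step 7: enter (2,6), '\' deflects right->down, move down to (3,6)
Step 8: enter (3,6), '.' pass, move down to (4,6)
Step 9: enter (4,6), '.' pass, move down to (5,6)
Step 10: enter (5,6), '.' pass, move down to (6,6)
Step 11: enter (6,6), '.' pass, move down to (7,6)
Step 12: enter (7,6), '.' pass, move down to (8,6)
Step 13: at (8,6) — EXIT via bottom edge, pos 6
Distinct cells visited: 12 (path length 12)

Answer: 12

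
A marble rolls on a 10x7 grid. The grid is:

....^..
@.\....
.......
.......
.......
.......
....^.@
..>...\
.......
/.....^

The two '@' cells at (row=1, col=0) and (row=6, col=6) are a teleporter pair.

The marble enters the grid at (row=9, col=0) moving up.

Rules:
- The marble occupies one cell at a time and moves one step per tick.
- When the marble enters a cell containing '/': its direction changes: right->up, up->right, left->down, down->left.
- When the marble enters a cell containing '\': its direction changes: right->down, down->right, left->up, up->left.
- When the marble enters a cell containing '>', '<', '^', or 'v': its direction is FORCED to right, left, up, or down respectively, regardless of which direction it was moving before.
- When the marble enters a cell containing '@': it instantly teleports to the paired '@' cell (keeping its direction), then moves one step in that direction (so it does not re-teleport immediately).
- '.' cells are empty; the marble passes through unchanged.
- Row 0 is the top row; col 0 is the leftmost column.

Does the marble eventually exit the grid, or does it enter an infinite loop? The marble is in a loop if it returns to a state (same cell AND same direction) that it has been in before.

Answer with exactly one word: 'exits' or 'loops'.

Step 1: enter (9,0), '/' deflects up->right, move right to (9,1)
Step 2: enter (9,1), '.' pass, move right to (9,2)
Step 3: enter (9,2), '.' pass, move right to (9,3)
Step 4: enter (9,3), '.' pass, move right to (9,4)
Step 5: enter (9,4), '.' pass, move right to (9,5)
Step 6: enter (9,5), '.' pass, move right to (9,6)
Step 7: enter (9,6), '^' forces right->up, move up to (8,6)
Step 8: enter (8,6), '.' pass, move up to (7,6)
Step 9: enter (7,6), '\' deflects up->left, move left to (7,5)
Step 10: enter (7,5), '.' pass, move left to (7,4)
Step 11: enter (7,4), '.' pass, move left to (7,3)
Step 12: enter (7,3), '.' pass, move left to (7,2)
Step 13: enter (7,2), '>' forces left->right, move right to (7,3)
Step 14: enter (7,3), '.' pass, move right to (7,4)
Step 15: enter (7,4), '.' pass, move right to (7,5)
Step 16: enter (7,5), '.' pass, move right to (7,6)
Step 17: enter (7,6), '\' deflects right->down, move down to (8,6)
Step 18: enter (8,6), '.' pass, move down to (9,6)
Step 19: enter (9,6), '^' forces down->up, move up to (8,6)
Step 20: at (8,6) dir=up — LOOP DETECTED (seen before)

Answer: loops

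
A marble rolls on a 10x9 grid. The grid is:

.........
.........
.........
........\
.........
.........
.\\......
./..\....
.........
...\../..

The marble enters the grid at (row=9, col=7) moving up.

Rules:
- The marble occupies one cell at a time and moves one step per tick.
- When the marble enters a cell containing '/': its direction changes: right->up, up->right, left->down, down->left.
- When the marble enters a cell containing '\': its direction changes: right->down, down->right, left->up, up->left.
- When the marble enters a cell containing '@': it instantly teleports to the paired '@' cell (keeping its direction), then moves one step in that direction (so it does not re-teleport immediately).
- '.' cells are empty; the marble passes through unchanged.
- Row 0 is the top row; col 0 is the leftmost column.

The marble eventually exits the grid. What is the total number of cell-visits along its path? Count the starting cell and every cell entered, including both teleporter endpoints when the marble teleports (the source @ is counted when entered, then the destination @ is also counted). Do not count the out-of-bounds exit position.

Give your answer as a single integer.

Answer: 10

Derivation:
Step 1: enter (9,7), '.' pass, move up to (8,7)
Step 2: enter (8,7), '.' pass, move up to (7,7)
Step 3: enter (7,7), '.' pass, move up to (6,7)
Step 4: enter (6,7), '.' pass, move up to (5,7)
Step 5: enter (5,7), '.' pass, move up to (4,7)
Step 6: enter (4,7), '.' pass, move up to (3,7)
Step 7: enter (3,7), '.' pass, move up to (2,7)
Step 8: enter (2,7), '.' pass, move up to (1,7)
Step 9: enter (1,7), '.' pass, move up to (0,7)
Step 10: enter (0,7), '.' pass, move up to (-1,7)
Step 11: at (-1,7) — EXIT via top edge, pos 7
Path length (cell visits): 10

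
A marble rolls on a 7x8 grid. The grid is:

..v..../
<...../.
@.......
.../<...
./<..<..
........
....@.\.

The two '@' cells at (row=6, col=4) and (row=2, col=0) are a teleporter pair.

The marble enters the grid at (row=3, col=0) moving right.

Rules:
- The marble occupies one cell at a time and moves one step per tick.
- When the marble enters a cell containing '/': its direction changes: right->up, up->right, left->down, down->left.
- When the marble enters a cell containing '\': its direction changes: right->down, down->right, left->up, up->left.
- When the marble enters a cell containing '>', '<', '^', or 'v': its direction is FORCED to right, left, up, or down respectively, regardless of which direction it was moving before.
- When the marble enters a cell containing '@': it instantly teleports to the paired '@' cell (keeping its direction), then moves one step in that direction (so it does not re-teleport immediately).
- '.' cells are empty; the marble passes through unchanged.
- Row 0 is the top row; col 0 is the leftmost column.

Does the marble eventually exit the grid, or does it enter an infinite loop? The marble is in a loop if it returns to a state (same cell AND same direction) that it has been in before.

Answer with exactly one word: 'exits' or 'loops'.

Step 1: enter (3,0), '.' pass, move right to (3,1)
Step 2: enter (3,1), '.' pass, move right to (3,2)
Step 3: enter (3,2), '.' pass, move right to (3,3)
Step 4: enter (3,3), '/' deflects right->up, move up to (2,3)
Step 5: enter (2,3), '.' pass, move up to (1,3)
Step 6: enter (1,3), '.' pass, move up to (0,3)
Step 7: enter (0,3), '.' pass, move up to (-1,3)
Step 8: at (-1,3) — EXIT via top edge, pos 3

Answer: exits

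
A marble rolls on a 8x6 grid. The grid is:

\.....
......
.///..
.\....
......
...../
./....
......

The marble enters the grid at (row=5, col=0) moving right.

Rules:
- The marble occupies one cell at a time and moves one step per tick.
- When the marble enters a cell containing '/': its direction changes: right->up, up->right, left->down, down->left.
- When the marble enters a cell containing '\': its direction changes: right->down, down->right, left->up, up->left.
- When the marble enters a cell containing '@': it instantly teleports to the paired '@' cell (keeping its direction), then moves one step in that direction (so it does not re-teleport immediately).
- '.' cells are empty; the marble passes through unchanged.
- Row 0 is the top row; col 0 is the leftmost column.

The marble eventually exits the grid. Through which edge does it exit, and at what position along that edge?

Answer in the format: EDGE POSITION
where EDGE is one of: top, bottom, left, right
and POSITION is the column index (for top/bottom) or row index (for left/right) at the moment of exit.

Step 1: enter (5,0), '.' pass, move right to (5,1)
Step 2: enter (5,1), '.' pass, move right to (5,2)
Step 3: enter (5,2), '.' pass, move right to (5,3)
Step 4: enter (5,3), '.' pass, move right to (5,4)
Step 5: enter (5,4), '.' pass, move right to (5,5)
Step 6: enter (5,5), '/' deflects right->up, move up to (4,5)
Step 7: enter (4,5), '.' pass, move up to (3,5)
Step 8: enter (3,5), '.' pass, move up to (2,5)
Step 9: enter (2,5), '.' pass, move up to (1,5)
Step 10: enter (1,5), '.' pass, move up to (0,5)
Step 11: enter (0,5), '.' pass, move up to (-1,5)
Step 12: at (-1,5) — EXIT via top edge, pos 5

Answer: top 5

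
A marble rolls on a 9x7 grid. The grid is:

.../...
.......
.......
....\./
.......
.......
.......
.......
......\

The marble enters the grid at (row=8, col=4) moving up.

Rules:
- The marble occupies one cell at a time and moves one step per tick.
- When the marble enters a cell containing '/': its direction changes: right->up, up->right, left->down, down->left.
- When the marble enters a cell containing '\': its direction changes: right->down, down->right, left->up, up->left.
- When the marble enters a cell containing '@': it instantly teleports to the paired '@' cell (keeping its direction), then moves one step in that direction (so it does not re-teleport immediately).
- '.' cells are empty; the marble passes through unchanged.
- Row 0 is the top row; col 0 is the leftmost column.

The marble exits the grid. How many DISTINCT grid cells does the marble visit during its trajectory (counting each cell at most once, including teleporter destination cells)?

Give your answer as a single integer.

Step 1: enter (8,4), '.' pass, move up to (7,4)
Step 2: enter (7,4), '.' pass, move up to (6,4)
Step 3: enter (6,4), '.' pass, move up to (5,4)
Step 4: enter (5,4), '.' pass, move up to (4,4)
Step 5: enter (4,4), '.' pass, move up to (3,4)
Step 6: enter (3,4), '\' deflects up->left, move left to (3,3)
Step 7: enter (3,3), '.' pass, move left to (3,2)
Step 8: enter (3,2), '.' pass, move left to (3,1)
Step 9: enter (3,1), '.' pass, move left to (3,0)
Step 10: enter (3,0), '.' pass, move left to (3,-1)
Step 11: at (3,-1) — EXIT via left edge, pos 3
Distinct cells visited: 10 (path length 10)

Answer: 10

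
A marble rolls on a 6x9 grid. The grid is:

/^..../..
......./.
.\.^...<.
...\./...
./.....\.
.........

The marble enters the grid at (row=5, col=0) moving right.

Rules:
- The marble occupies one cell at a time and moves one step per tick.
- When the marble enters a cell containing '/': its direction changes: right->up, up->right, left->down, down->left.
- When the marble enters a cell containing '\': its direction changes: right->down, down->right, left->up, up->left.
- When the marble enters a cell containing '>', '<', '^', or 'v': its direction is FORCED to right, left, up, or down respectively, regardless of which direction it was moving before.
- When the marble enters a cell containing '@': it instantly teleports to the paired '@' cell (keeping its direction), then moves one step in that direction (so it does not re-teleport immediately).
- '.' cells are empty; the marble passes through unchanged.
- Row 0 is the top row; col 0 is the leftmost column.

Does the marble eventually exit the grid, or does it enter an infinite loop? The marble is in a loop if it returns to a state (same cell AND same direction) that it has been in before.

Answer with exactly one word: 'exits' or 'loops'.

Answer: exits

Derivation:
Step 1: enter (5,0), '.' pass, move right to (5,1)
Step 2: enter (5,1), '.' pass, move right to (5,2)
Step 3: enter (5,2), '.' pass, move right to (5,3)
Step 4: enter (5,3), '.' pass, move right to (5,4)
Step 5: enter (5,4), '.' pass, move right to (5,5)
Step 6: enter (5,5), '.' pass, move right to (5,6)
Step 7: enter (5,6), '.' pass, move right to (5,7)
Step 8: enter (5,7), '.' pass, move right to (5,8)
Step 9: enter (5,8), '.' pass, move right to (5,9)
Step 10: at (5,9) — EXIT via right edge, pos 5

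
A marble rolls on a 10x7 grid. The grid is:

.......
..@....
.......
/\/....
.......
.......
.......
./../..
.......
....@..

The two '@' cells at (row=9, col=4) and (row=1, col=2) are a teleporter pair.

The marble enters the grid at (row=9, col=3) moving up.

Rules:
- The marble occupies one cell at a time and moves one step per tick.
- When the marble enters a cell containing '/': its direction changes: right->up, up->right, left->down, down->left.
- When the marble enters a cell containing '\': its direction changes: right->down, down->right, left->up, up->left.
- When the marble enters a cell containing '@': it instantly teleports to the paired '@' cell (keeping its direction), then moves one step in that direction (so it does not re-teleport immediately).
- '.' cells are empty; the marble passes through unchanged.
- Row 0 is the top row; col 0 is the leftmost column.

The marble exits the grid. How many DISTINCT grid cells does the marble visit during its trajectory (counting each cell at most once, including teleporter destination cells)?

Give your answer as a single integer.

Step 1: enter (9,3), '.' pass, move up to (8,3)
Step 2: enter (8,3), '.' pass, move up to (7,3)
Step 3: enter (7,3), '.' pass, move up to (6,3)
Step 4: enter (6,3), '.' pass, move up to (5,3)
Step 5: enter (5,3), '.' pass, move up to (4,3)
Step 6: enter (4,3), '.' pass, move up to (3,3)
Step 7: enter (3,3), '.' pass, move up to (2,3)
Step 8: enter (2,3), '.' pass, move up to (1,3)
Step 9: enter (1,3), '.' pass, move up to (0,3)
Step 10: enter (0,3), '.' pass, move up to (-1,3)
Step 11: at (-1,3) — EXIT via top edge, pos 3
Distinct cells visited: 10 (path length 10)

Answer: 10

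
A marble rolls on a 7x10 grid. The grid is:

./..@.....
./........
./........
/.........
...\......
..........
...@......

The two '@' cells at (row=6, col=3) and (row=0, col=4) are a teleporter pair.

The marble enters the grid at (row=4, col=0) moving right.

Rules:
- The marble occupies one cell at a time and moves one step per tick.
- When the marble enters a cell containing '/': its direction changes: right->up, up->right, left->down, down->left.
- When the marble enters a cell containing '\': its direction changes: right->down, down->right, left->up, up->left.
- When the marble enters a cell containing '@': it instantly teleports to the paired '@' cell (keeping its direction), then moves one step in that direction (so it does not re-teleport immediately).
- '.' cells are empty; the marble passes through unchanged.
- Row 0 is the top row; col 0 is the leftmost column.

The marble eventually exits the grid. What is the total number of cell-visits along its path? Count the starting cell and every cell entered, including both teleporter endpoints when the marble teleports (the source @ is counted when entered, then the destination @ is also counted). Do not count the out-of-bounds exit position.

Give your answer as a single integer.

Step 1: enter (4,0), '.' pass, move right to (4,1)
Step 2: enter (4,1), '.' pass, move right to (4,2)
Step 3: enter (4,2), '.' pass, move right to (4,3)
Step 4: enter (4,3), '\' deflects right->down, move down to (5,3)
Step 5: enter (5,3), '.' pass, move down to (6,3)
Step 6: enter (6,3), '@' teleport (6,3)->(0,4), also enter (0,4), move down to (1,4)
Step 7: enter (1,4), '.' pass, move down to (2,4)
Step 8: enter (2,4), '.' pass, move down to (3,4)
Step 9: enter (3,4), '.' pass, move down to (4,4)
Step 10: enter (4,4), '.' pass, move down to (5,4)
Step 11: enter (5,4), '.' pass, move down to (6,4)
Step 12: enter (6,4), '.' pass, move down to (7,4)
Step 13: at (7,4) — EXIT via bottom edge, pos 4
Path length (cell visits): 13

Answer: 13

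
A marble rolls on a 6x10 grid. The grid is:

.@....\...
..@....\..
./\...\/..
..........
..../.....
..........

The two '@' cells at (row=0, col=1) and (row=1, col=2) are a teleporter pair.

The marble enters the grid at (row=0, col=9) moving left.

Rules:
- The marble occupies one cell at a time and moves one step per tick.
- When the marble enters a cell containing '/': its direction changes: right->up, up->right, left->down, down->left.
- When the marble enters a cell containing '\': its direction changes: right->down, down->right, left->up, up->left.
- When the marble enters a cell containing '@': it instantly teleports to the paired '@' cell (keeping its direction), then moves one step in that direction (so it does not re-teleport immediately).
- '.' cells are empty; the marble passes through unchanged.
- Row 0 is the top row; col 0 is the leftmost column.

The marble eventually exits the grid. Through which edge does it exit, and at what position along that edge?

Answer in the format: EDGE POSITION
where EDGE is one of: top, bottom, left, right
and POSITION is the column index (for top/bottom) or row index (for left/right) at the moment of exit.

Step 1: enter (0,9), '.' pass, move left to (0,8)
Step 2: enter (0,8), '.' pass, move left to (0,7)
Step 3: enter (0,7), '.' pass, move left to (0,6)
Step 4: enter (0,6), '\' deflects left->up, move up to (-1,6)
Step 5: at (-1,6) — EXIT via top edge, pos 6

Answer: top 6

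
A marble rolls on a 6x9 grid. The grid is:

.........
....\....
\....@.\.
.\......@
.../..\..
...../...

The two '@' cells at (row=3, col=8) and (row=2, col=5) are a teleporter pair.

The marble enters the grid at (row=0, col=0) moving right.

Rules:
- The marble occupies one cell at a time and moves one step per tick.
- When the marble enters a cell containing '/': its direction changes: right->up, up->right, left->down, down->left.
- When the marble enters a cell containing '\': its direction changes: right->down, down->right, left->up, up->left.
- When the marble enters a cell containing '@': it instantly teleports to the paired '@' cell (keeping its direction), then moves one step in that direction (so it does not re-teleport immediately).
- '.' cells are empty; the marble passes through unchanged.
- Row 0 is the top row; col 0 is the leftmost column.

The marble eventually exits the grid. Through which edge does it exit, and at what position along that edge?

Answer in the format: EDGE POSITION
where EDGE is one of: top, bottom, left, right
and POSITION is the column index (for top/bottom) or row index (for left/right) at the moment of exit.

Step 1: enter (0,0), '.' pass, move right to (0,1)
Step 2: enter (0,1), '.' pass, move right to (0,2)
Step 3: enter (0,2), '.' pass, move right to (0,3)
Step 4: enter (0,3), '.' pass, move right to (0,4)
Step 5: enter (0,4), '.' pass, move right to (0,5)
Step 6: enter (0,5), '.' pass, move right to (0,6)
Step 7: enter (0,6), '.' pass, move right to (0,7)
Step 8: enter (0,7), '.' pass, move right to (0,8)
Step 9: enter (0,8), '.' pass, move right to (0,9)
Step 10: at (0,9) — EXIT via right edge, pos 0

Answer: right 0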